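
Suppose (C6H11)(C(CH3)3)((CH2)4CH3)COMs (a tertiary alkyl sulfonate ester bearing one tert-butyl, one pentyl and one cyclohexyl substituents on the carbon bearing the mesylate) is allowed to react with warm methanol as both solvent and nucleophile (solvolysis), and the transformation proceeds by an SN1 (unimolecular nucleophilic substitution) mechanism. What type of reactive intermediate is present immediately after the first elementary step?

Step 1: The C–O bond breaks with both electrons going to the mesylate; MsO⁻ leaves and a tertiary carbocation remains.
After step 1 the species present is a tertiary carbocation.

tertiary carbocation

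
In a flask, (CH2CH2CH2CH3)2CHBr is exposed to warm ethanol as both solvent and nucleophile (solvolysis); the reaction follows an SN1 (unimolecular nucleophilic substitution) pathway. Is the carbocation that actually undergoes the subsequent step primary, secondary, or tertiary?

secondary

Step 1: The C–Br bond breaks with both electrons going to the bromide; Br⁻ leaves and a secondary carbocation remains.
No single 1,2-shift to an adjacent carbon would give a more-substituted cation, so no rearrangement occurs.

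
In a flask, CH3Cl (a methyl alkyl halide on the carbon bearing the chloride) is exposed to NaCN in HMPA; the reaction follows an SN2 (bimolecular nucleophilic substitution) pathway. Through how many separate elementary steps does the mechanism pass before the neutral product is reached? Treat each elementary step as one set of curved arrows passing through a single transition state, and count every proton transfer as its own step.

Step 1: The cyanide nucleophile donates a lone pair from C to the α-carbon in a backside attack; simultaneously the C–Cl σ-bond breaks and both of its electrons leave with Cl⁻. One concerted step with inversion of configuration.
Total: 1 elementary step.

1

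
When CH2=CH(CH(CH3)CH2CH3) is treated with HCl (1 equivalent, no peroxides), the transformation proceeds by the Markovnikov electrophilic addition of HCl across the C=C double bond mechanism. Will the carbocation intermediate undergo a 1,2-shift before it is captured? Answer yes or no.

The first-formed carbocation is secondary.
The adjacent sec-butyl carbon already bears 2 other carbon substituents and has a hydrogen to migrate; after a 1,2-hydride shift from that carbon the positive charge sits on a tertiary centre.
Tertiary is more stable than secondary, so the shift occurs.

yes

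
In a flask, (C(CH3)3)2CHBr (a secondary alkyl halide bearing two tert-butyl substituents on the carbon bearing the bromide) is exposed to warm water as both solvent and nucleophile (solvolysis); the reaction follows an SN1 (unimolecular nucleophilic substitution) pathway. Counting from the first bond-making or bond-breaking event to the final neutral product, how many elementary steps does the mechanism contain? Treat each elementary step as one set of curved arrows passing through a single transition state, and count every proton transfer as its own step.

Step 1: Ionisation: the C–Br σ-bond cleaves heterolytically; both bonding electrons depart with Br⁻, leaving a secondary carbocation at the α-carbon.
Step 2: A methyl group with its bonding pair migrates from the adjacent tert-butyl carbon to the cationic centre — a 1,2-methyl shift — upgrading the secondary cation to a tertiary one.
Step 3: A lone pair on the oxygen of H2O attacks the carbocation, forming a new C–O σ-bond and an oxonium ion.
Step 4: Deprotonation of the oxonium oxygen by solvent water yields the neutral alcohol.
Total: 4 elementary steps.

4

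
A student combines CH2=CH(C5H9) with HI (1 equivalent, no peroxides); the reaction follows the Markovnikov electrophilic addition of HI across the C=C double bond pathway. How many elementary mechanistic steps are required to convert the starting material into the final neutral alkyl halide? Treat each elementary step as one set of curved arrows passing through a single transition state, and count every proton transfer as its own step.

3

Step 1: Electrophilic addition begins with the π(C=C) electrons forming a bond to the proton of HI. Following Markovnikov's rule, the resulting cation is secondary. The H–I bond breaks heterolytically, releasing I⁻.
Step 2: Carbocation rearrangement: a 1,2-hydride shift from the adjacent cyclopentyl carbon converts the initially-formed secondary cation into the more stable tertiary cation.
Step 3: Nucleophilic attack by I⁻ on the carbocation completes the addition, giving R–I.
Total: 3 elementary steps.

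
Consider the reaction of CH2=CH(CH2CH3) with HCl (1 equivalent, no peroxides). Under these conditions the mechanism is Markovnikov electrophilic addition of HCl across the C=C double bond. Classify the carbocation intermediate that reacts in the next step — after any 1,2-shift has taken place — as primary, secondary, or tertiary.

Step 1: The π electrons of the C=C bond attack a proton of HCl; Markovnikov addition places the new C–H on the less-substituted alkene carbon, so the positive charge ends up on the more-substituted carbon — a secondary carbocation. The H–Cl bond breaks heterolytically, releasing Cl⁻.
No single 1,2-shift to an adjacent carbon would give a more-substituted cation, so no rearrangement occurs.

secondary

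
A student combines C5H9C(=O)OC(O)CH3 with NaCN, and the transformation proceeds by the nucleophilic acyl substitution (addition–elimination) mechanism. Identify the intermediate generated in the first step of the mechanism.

tetrahedral intermediate

Step 1: Nucleophilic addition of CN⁻ to the acyl carbon breaks the π(C=O) bond and yields a tetrahedral, anionic intermediate.
After step 1 the species present is a tetrahedral intermediate.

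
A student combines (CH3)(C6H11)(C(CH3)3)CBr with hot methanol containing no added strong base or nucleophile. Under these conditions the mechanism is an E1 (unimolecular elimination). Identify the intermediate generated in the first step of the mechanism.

tertiary carbocation

Step 1: Rate-determining heterolysis of the C–Br bond gives Br⁻ and a tertiary carbocation.
After step 1 the species present is a tertiary carbocation.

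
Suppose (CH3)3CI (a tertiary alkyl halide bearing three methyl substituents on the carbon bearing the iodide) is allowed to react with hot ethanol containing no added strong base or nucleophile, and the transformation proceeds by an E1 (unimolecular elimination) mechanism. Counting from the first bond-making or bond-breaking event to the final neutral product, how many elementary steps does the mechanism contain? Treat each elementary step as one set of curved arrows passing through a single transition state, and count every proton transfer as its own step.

2

Step 1: Ionisation: the C–I σ-bond cleaves heterolytically; both bonding electrons depart with I⁻, leaving a tertiary carbocation at the α-carbon.
(No 1,2-shift: no single shift to an adjacent carbon would give a more stable cation.)
Step 2: Loss of a β-proton to an ethanol molecule of the solvent: the C–H bonding pair collapses toward the cationic carbon to form the C=C π bond, yielding the alkene.
Total: 2 elementary steps.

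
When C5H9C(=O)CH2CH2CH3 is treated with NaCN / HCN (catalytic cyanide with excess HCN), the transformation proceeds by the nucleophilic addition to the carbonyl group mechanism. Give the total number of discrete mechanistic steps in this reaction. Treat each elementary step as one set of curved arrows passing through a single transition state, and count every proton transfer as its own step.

Step 1: A lone pair / filled orbital on CN⁻ attacks the electrophilic carbonyl carbon; the π(C=O) electrons shift onto oxygen, producing a tetrahedral alkoxide intermediate.
Step 2: The alkoxide oxygen removes a proton from HCN present in the mixture, giving a cyanohydrin and regenerating CN⁻.
Total: 2 elementary steps.

2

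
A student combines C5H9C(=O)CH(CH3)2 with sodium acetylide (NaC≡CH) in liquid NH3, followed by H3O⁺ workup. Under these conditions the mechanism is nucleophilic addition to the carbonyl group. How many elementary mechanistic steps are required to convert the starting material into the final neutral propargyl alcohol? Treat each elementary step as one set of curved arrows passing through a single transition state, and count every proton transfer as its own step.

Step 1: Nucleophilic addition: HC≡C⁻ adds to the carbonyl carbon, pushing the π(C=O) electron pair onto oxygen and giving a tetrahedral alkoxide.
Step 2: The alkoxide picks up a proton during H3O⁺ workup to yield a propargyl alcohol.
Total: 2 elementary steps.

2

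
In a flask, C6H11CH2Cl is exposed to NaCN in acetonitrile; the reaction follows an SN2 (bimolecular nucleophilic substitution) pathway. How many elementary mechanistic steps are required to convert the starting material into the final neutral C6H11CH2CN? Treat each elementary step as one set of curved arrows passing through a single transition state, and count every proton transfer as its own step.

Step 1: CN⁻ attacks the back face of the α-carbon while Cl⁻ departs with the C–Cl bonding pair — a single concerted displacement through a pentacoordinate transition state.
Total: 1 elementary step.

1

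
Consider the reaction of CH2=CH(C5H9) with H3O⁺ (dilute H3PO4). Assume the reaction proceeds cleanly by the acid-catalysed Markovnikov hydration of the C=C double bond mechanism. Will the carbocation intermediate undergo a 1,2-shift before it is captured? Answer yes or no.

The first-formed carbocation is secondary.
The adjacent cyclopentyl carbon already bears 2 other carbon substituents and has a hydrogen to migrate; after a 1,2-hydride shift from that carbon the positive charge sits on a tertiary centre.
Tertiary is more stable than secondary, so the shift occurs.

yes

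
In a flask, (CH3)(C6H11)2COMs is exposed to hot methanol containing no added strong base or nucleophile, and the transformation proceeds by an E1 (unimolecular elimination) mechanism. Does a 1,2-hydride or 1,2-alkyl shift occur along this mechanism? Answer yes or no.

no

The first-formed carbocation is tertiary.
No single 1,2-shift to an adjacent carbon would produce a more-substituted cation than the one already present, so no rearrangement occurs.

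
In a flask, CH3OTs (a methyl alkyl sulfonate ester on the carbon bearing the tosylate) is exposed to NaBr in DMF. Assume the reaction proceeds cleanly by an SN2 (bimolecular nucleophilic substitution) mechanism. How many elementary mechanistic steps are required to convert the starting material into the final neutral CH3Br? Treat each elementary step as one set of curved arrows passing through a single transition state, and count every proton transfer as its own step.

Step 1: The bromide nucleophile donates a lone pair from Br to the α-carbon in a backside attack; simultaneously the C–O σ-bond breaks and both of its electrons leave with TsO⁻. One concerted step with inversion of configuration.
Total: 1 elementary step.

1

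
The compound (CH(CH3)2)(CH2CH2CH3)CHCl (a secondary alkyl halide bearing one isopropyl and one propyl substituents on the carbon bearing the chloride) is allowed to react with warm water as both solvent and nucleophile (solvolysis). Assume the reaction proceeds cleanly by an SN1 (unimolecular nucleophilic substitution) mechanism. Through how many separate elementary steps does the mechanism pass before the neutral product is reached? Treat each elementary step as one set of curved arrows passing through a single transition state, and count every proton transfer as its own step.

Step 1: Ionisation: the C–Cl σ-bond cleaves heterolytically; both bonding electrons depart with Cl⁻, leaving a secondary carbocation at the α-carbon.
Step 2: A 1,2-hydride shift from the adjacent isopropyl carbon moves the positive charge from the secondary centre to an adjacent carbon, generating a more stable tertiary carbocation.
Step 3: Nucleophilic capture: the oxygen of H2O bonds to the cationic carbon, producing an oxonium-ion intermediate.
Step 4: A second solvent molecule removes the proton on oxygen, giving the neutral alcohol product.
Total: 4 elementary steps.

4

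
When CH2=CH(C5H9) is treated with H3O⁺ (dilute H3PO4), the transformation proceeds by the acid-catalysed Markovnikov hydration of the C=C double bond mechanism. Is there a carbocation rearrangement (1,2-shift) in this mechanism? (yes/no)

The first-formed carbocation is secondary.
The adjacent cyclopentyl carbon already bears 2 other carbon substituents and has a hydrogen to migrate; after a 1,2-hydride shift from that carbon the positive charge sits on a tertiary centre.
Tertiary is more stable than secondary, so the shift occurs.

yes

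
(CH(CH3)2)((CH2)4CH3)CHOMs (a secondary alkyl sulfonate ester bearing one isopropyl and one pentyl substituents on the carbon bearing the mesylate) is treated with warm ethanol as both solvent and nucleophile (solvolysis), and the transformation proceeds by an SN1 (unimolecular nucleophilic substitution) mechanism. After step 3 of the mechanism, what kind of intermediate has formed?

Step 1: Rate-determining heterolysis of the C–O bond gives MsO⁻ and a secondary carbocation.
Step 2: A hydride (H with its bonding pair) migrates from the adjacent isopropyl carbon to the cationic centre — a 1,2-hydride shift — upgrading the secondary cation to a tertiary one.
Step 3: A lone pair on the oxygen of CH3CH2OH attacks the carbocation, forming a new C–O σ-bond and an oxonium ion.
After step 3 the species present is an oxonium ion.

oxonium ion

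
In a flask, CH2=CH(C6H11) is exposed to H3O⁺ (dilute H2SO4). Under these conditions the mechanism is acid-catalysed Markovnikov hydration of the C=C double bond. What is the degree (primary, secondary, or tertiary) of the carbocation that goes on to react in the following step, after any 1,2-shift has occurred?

Step 1: The π electrons of the C=C bond attack a proton of H3O⁺; Markovnikov addition places the new C–H on the less-substituted alkene carbon, so the positive charge ends up on the more-substituted carbon — a secondary carbocation. H2O is released.
Step 2: A hydride (H with its bonding pair) migrates from the adjacent cyclohexyl carbon to the cationic centre — a 1,2-hydride shift — upgrading the secondary cation to a tertiary one.
The cation rearranges from secondary to tertiary via a 1,2-hydride shift from the adjacent cyclohexyl carbon; the tertiary cation is what reacts next.

tertiary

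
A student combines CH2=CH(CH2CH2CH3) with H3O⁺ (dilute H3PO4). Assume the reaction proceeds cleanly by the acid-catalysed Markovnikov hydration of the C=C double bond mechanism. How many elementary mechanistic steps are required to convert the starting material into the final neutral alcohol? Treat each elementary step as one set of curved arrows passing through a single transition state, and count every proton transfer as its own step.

Step 1: Protonation of the alkene by H3O⁺: the π bond acts as the nucleophile and picks up H⁺, giving the more stable (Markovnikov) secondary carbocation. H2O is released.
(No 1,2-shift: no single shift to an adjacent carbon would give a more stable cation.)
Step 2: Nucleophilic capture of the cation by H2O produces the protonated alcohol (an oxonium ion).
Step 3: Proton transfer from the O–H of the oxonium ion to H2O completes the catalytic cycle and yields the alcohol.
Total: 3 elementary steps.

3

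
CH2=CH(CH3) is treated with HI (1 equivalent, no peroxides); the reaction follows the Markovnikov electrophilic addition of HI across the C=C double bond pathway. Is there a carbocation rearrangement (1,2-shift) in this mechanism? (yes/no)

The first-formed carbocation is secondary.
No single 1,2-shift to an adjacent carbon would produce a more-substituted cation than the one already present, so no rearrangement occurs.

no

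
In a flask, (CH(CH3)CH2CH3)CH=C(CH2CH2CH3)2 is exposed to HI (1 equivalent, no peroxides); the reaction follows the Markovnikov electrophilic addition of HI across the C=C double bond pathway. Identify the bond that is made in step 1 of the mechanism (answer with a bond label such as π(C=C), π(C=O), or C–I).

Step 1: The π electrons of the C=C bond attack a proton of HI; Markovnikov addition places the new C–H on the less-substituted alkene carbon, so the positive charge ends up on the more-substituted carbon — a tertiary carbocation. The H–I bond breaks heterolytically, releasing I⁻.
The bond formed in this step is the C–H bond.

C–H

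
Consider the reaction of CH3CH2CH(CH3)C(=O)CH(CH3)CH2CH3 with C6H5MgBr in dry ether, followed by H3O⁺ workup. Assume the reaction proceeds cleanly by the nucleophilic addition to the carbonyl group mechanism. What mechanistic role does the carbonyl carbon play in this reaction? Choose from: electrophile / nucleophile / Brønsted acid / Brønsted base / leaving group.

electrophile

Step 1: Nucleophilic addition: the carbanion-like carbon of C6H5MgBr adds to the carbonyl carbon, pushing the π(C=O) electron pair onto oxygen and giving a tetrahedral alkoxide.
The carbonyl carbon accepts an electron pair into an empty or π* orbital — it is the electrophile.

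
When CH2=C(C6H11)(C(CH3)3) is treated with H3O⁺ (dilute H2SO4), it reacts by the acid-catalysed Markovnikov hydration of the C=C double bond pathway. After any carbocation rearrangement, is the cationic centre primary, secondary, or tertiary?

tertiary

Step 1: The π electrons of the C=C bond attack a proton of H3O⁺; Markovnikov addition places the new C–H on the less-substituted alkene carbon, so the positive charge ends up on the more-substituted carbon — a tertiary carbocation. H2O is released.
No single 1,2-shift to an adjacent carbon would give a more-substituted cation, so no rearrangement occurs.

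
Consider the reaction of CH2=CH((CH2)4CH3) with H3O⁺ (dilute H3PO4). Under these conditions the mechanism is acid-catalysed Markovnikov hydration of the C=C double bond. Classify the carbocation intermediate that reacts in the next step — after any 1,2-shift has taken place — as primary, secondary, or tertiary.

Step 1: The π electrons of the C=C bond attack a proton of H3O⁺; Markovnikov addition places the new C–H on the less-substituted alkene carbon, so the positive charge ends up on the more-substituted carbon — a secondary carbocation. H2O is released.
No single 1,2-shift to an adjacent carbon would give a more-substituted cation, so no rearrangement occurs.

secondary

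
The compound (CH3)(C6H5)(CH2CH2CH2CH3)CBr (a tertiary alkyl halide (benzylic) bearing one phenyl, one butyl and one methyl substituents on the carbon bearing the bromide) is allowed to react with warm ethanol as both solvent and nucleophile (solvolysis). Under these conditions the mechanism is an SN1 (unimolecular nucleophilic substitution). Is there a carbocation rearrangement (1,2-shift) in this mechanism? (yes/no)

no

The first-formed carbocation is tertiary.
No single 1,2-shift to an adjacent carbon would produce a more-substituted cation than the one already present, so no rearrangement occurs.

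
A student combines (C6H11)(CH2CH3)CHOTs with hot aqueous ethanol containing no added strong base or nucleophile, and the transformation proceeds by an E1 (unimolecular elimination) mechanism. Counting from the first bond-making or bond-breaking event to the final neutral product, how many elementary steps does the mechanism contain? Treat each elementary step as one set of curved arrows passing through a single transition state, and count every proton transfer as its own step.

3

Step 1: Ionisation: the C–O σ-bond cleaves heterolytically; both bonding electrons depart with TsO⁻, leaving a secondary carbocation at the α-carbon.
Step 2: A hydride (H with its bonding pair) migrates from the adjacent cyclohexyl carbon to the cationic centre — a 1,2-hydride shift — upgrading the secondary cation to a tertiary one.
Step 3: A water (or ethanol) molecule (solvent) deprotonates a β-carbon; as the C–H bond breaks, those electrons form the new alkene π bond.
Total: 3 elementary steps.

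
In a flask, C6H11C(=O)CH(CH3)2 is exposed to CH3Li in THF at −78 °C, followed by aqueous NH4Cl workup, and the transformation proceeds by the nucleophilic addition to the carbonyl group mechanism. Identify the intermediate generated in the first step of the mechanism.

Step 1: the carbanion-like carbon of CH3Li attacks the sp² carbonyl carbon; the C=O π bond breaks and the electrons end up as a lone pair on the alkoxide oxygen of the tetrahedral intermediate.
After step 1 the species present is a tetrahedral alkoxide intermediate.

tetrahedral alkoxide intermediate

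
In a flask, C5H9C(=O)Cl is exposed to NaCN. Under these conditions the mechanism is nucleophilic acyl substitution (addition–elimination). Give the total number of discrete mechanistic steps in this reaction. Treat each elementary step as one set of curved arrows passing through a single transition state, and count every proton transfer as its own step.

2

Step 1: Nucleophilic addition of CN⁻ to the acyl carbon breaks the π(C=O) bond and yields a tetrahedral, anionic intermediate.
Step 2: Elimination step: re-formation of the carbonyl π bond drives out Cl⁻, giving the new acyl compound.
Total: 2 elementary steps.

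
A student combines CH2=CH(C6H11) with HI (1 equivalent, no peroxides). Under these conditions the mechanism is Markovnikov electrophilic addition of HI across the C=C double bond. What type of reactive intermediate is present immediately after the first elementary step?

secondary carbocation

Step 1: Protonation of the alkene by HI: the π bond acts as the nucleophile and picks up H⁺, giving the more stable (Markovnikov) secondary carbocation. The H–I bond breaks heterolytically, releasing I⁻.
After step 1 the species present is a secondary carbocation.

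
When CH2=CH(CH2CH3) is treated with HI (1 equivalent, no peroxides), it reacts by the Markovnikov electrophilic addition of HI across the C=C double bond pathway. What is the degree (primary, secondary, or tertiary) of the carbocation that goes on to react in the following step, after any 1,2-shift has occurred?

Step 1: Protonation of the alkene by HI: the π bond acts as the nucleophile and picks up H⁺, giving the more stable (Markovnikov) secondary carbocation. The H–I bond breaks heterolytically, releasing I⁻.
No single 1,2-shift to an adjacent carbon would give a more-substituted cation, so no rearrangement occurs.

secondary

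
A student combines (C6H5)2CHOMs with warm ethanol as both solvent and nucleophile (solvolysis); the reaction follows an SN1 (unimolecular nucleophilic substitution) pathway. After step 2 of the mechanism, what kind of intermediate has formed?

Step 1: Ionisation: the C–O σ-bond cleaves heterolytically; both bonding electrons depart with MsO⁻, leaving a secondary carbocation at the α-carbon.
Step 2: CH3CH2OH donates an oxygen lone pair into the empty p orbital of the cation, giving a protonated ether (an oxonium ion).
After step 2 the species present is an oxonium ion.

oxonium ion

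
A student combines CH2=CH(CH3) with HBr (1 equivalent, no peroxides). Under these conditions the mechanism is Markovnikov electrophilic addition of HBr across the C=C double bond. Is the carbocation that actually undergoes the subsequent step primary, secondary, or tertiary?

Step 1: Protonation of the alkene by HBr: the π bond acts as the nucleophile and picks up H⁺, giving the more stable (Markovnikov) secondary carbocation. The H–Br bond breaks heterolytically, releasing Br⁻.
No single 1,2-shift to an adjacent carbon would give a more-substituted cation, so no rearrangement occurs.

secondary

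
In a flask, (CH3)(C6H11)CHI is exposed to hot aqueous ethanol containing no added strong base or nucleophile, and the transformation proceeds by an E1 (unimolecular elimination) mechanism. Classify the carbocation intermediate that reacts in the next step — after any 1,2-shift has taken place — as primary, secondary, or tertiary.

Step 1: Unassisted departure of I⁻ (taking the C–I bonding pair) generates a secondary carbocation.
Step 2: A hydride (H with its bonding pair) migrates from the adjacent cyclohexyl carbon to the cationic centre — a 1,2-hydride shift — upgrading the secondary cation to a tertiary one.
The cation rearranges from secondary to tertiary via a 1,2-hydride shift from the adjacent cyclohexyl carbon; the tertiary cation is what reacts next.

tertiary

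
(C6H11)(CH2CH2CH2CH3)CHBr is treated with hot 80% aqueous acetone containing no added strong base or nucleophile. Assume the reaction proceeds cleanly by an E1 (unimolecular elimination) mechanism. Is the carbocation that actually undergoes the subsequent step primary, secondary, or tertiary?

tertiary

Step 1: Ionisation: the C–Br σ-bond cleaves heterolytically; both bonding electrons depart with Br⁻, leaving a secondary carbocation at the α-carbon.
Step 2: Carbocation rearrangement: a 1,2-hydride shift from the adjacent cyclohexyl carbon converts the initially-formed secondary cation into the more stable tertiary cation.
The cation rearranges from secondary to tertiary via a 1,2-hydride shift from the adjacent cyclohexyl carbon; the tertiary cation is what reacts next.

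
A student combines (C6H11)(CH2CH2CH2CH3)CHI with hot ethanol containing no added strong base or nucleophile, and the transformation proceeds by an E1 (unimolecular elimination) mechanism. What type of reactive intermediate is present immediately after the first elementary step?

Step 1: Rate-determining heterolysis of the C–I bond gives I⁻ and a secondary carbocation.
After step 1 the species present is a secondary carbocation.

secondary carbocation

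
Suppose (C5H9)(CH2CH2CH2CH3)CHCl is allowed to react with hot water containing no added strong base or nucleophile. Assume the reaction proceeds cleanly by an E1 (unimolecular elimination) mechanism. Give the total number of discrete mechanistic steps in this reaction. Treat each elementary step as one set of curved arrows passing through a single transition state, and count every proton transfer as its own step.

3

Step 1: Ionisation: the C–Cl σ-bond cleaves heterolytically; both bonding electrons depart with Cl⁻, leaving a secondary carbocation at the α-carbon.
Step 2: A 1,2-hydride shift from the adjacent cyclopentyl carbon moves the positive charge from the secondary centre to an adjacent carbon, generating a more stable tertiary carbocation.
Step 3: A weak base (a water molecule from the solvent) removes a proton from a carbon adjacent to the cationic centre; the electrons of that C–H bond become the new π(C=C) bond, giving the alkene.
Total: 3 elementary steps.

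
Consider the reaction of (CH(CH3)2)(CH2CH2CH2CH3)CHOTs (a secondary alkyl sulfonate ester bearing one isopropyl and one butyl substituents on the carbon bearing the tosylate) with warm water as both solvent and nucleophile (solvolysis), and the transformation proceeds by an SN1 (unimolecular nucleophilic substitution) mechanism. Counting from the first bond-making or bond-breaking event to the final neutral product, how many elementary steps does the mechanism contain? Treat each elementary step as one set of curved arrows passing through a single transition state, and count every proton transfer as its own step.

Step 1: Ionisation: the C–O σ-bond cleaves heterolytically; both bonding electrons depart with TsO⁻, leaving a secondary carbocation at the α-carbon.
Step 2: Carbocation rearrangement: a 1,2-hydride shift from the adjacent isopropyl carbon converts the initially-formed secondary cation into the more stable tertiary cation.
Step 3: H2O donates an oxygen lone pair into the empty p orbital of the cation, giving a protonated alcohol (an oxonium ion).
Step 4: Proton transfer from the O–H of the oxonium ion to a solvent molecule delivers the neutral alcohol.
Total: 4 elementary steps.

4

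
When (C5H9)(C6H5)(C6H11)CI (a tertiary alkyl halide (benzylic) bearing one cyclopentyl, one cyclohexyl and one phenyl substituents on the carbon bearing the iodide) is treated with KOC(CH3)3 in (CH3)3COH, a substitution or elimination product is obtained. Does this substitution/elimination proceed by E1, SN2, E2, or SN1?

Conditions: a strong/bulky base with a tertiary substrate bearing a β-hydrogen.
These conditions are the textbook signature of the E2 pathway.
A strong (often hindered) base removes a β-H in concert with loss of the leaving group — bimolecular elimination.

E2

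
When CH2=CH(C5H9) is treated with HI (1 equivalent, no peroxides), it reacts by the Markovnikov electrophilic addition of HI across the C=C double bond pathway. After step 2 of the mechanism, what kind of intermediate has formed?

Step 1: Protonation of the alkene by HI: the π bond acts as the nucleophile and picks up H⁺, giving the more stable (Markovnikov) secondary carbocation. The H–I bond breaks heterolytically, releasing I⁻.
Step 2: A hydride (H with its bonding pair) migrates from the adjacent cyclopentyl carbon to the cationic centre — a 1,2-hydride shift — upgrading the secondary cation to a tertiary one.
After step 2 the species present is a tertiary carbocation.

tertiary carbocation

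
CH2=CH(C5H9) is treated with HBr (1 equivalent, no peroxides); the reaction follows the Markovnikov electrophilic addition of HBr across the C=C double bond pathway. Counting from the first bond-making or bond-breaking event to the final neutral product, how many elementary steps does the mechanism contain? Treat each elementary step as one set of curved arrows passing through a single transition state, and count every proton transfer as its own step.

Step 1: Electrophilic addition begins with the π(C=C) electrons forming a bond to the proton of HBr. Following Markovnikov's rule, the resulting cation is secondary. The H–Br bond breaks heterolytically, releasing Br⁻.
Step 2: A hydride (H with its bonding pair) migrates from the adjacent cyclopentyl carbon to the cationic centre — a 1,2-hydride shift — upgrading the secondary cation to a tertiary one.
Step 3: Nucleophilic attack by Br⁻ on the carbocation completes the addition, giving R–Br.
Total: 3 elementary steps.

3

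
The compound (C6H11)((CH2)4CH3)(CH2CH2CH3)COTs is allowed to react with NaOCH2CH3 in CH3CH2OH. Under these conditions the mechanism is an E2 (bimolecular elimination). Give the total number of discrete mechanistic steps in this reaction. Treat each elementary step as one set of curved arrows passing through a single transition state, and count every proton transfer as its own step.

1

Step 1: In one step, CH3CH2O⁻ pulls off a β-proton, the C–O bond cleaves, and a C=C double bond forms between the α- and β-carbons (E2, anti elimination).
Total: 1 elementary step.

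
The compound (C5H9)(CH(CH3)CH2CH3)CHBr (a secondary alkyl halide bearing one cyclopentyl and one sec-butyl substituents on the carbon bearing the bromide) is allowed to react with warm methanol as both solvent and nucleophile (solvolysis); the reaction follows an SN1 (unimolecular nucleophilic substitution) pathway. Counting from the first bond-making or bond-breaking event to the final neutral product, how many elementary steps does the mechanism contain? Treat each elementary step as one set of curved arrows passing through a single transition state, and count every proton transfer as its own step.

Step 1: Ionisation: the C–Br σ-bond cleaves heterolytically; both bonding electrons depart with Br⁻, leaving a secondary carbocation at the α-carbon.
Step 2: A hydride (H with its bonding pair) migrates from the adjacent cyclopentyl carbon to the cationic centre — a 1,2-hydride shift — upgrading the secondary cation to a tertiary one.
Step 3: A lone pair on the oxygen of CH3OH attacks the carbocation, forming a new C–O σ-bond and an oxonium ion.
Step 4: Deprotonation of the oxonium oxygen by solvent methanol yields the neutral ether.
Total: 4 elementary steps.

4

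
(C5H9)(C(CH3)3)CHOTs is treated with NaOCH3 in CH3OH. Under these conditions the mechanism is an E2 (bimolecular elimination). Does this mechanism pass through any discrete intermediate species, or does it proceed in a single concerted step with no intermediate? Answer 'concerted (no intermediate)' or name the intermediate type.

In one step, CH3O⁻ pulls off a β-proton, the C–O bond cleaves, and a C=C double bond forms between the α- and β-carbons (E2, anti elimination).
All bond changes occur in one transition state; no discrete intermediate is formed.

concerted (no intermediate)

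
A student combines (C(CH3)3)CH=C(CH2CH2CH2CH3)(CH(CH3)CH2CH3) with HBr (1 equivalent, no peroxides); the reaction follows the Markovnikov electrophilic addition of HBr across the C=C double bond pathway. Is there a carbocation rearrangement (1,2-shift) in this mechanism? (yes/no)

The first-formed carbocation is tertiary.
No single 1,2-shift to an adjacent carbon would produce a more-substituted cation than the one already present, so no rearrangement occurs.

no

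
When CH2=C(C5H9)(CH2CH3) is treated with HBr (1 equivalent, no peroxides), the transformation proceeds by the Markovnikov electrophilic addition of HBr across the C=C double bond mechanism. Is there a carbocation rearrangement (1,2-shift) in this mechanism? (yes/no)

The first-formed carbocation is tertiary.
No single 1,2-shift to an adjacent carbon would produce a more-substituted cation than the one already present, so no rearrangement occurs.

no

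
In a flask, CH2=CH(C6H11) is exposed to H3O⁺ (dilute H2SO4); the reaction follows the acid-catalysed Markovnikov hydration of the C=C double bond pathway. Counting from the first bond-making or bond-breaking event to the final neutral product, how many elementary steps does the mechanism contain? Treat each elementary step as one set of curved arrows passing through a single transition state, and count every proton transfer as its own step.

Step 1: Protonation of the alkene by H3O⁺: the π bond acts as the nucleophile and picks up H⁺, giving the more stable (Markovnikov) secondary carbocation. H2O is released.
Step 2: A hydride (H with its bonding pair) migrates from the adjacent cyclohexyl carbon to the cationic centre — a 1,2-hydride shift — upgrading the secondary cation to a tertiary one.
Step 3: Nucleophilic capture of the cation by H2O produces the protonated alcohol (an oxonium ion).
Step 4: Proton transfer from the O–H of the oxonium ion to H2O completes the catalytic cycle and yields the alcohol.
Total: 4 elementary steps.

4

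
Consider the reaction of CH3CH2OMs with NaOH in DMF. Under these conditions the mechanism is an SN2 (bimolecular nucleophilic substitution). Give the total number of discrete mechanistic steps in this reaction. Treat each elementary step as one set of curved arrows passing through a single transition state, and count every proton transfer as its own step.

1

Step 1: OH⁻ attacks the back face of the α-carbon while MsO⁻ departs with the C–O bonding pair — a single concerted displacement through a pentacoordinate transition state.
Total: 1 elementary step.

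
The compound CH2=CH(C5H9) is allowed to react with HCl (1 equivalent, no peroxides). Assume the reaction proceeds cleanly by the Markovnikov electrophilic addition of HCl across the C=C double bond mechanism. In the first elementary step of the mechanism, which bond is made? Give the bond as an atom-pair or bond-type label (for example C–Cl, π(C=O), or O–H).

C–H

Step 1: The π electrons of the C=C bond attack a proton of HCl; Markovnikov addition places the new C–H on the less-substituted alkene carbon, so the positive charge ends up on the more-substituted carbon — a secondary carbocation. The H–Cl bond breaks heterolytically, releasing Cl⁻.
The bond formed in this step is the C–H bond.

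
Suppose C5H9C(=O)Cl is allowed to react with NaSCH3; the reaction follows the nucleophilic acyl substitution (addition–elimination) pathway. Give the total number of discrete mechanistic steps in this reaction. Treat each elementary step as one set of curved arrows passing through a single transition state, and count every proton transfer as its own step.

Step 1: Nucleophilic addition of CH3S⁻ to the acyl carbon breaks the π(C=O) bond and yields a tetrahedral, anionic intermediate.
Step 2: Elimination step: re-formation of the carbonyl π bond drives out Cl⁻, giving the new acyl compound.
Total: 2 elementary steps.

2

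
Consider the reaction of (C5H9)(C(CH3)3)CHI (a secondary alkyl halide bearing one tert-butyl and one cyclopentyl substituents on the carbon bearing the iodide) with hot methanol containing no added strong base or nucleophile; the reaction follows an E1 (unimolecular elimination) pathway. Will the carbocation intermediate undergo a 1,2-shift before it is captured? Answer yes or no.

yes

The first-formed carbocation is secondary.
The adjacent cyclopentyl carbon already bears 2 other carbon substituents and has a hydrogen to migrate; after a 1,2-hydride shift from that carbon the positive charge sits on a tertiary centre.
Tertiary is more stable than secondary, so the shift occurs.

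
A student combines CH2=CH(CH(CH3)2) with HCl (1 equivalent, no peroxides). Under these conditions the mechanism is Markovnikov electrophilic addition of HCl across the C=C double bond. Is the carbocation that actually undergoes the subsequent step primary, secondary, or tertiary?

Step 1: Electrophilic addition begins with the π(C=C) electrons forming a bond to the proton of HCl. Following Markovnikov's rule, the resulting cation is secondary. The H–Cl bond breaks heterolytically, releasing Cl⁻.
Step 2: Carbocation rearrangement: a 1,2-hydride shift from the adjacent isopropyl carbon converts the initially-formed secondary cation into the more stable tertiary cation.
The cation rearranges from secondary to tertiary via a 1,2-hydride shift from the adjacent isopropyl carbon; the tertiary cation is what reacts next.

tertiary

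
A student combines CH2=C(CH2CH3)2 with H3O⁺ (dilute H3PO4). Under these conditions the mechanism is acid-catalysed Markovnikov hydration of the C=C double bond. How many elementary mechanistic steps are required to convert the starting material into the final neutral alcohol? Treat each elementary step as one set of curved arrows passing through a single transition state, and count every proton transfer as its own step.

Step 1: The π electrons of the C=C bond attack a proton of H3O⁺; Markovnikov addition places the new C–H on the less-substituted alkene carbon, so the positive charge ends up on the more-substituted carbon — a tertiary carbocation. H2O is released.
(No 1,2-shift: no single shift to an adjacent carbon would give a more stable cation.)
Step 2: Nucleophilic capture of the cation by H2O produces the protonated alcohol (an oxonium ion).
Step 3: Deprotonation of the oxonium ion by a water molecule delivers the neutral alcohol and regenerates the acid catalyst.
Total: 3 elementary steps.

3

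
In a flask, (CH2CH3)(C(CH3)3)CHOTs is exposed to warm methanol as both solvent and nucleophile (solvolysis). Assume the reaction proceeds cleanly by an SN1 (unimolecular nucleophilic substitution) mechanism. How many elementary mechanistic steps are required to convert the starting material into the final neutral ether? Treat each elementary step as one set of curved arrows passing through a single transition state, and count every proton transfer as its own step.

4

Step 1: Unassisted departure of TsO⁻ (taking the C–O bonding pair) generates a secondary carbocation.
Step 2: Carbocation rearrangement: a 1,2-methyl shift from the adjacent tert-butyl carbon converts the initially-formed secondary cation into the more stable tertiary cation.
Step 3: A lone pair on the oxygen of CH3OH attacks the carbocation, forming a new C–O σ-bond and an oxonium ion.
Step 4: A second solvent molecule removes the proton on oxygen, giving the neutral ether product.
Total: 4 elementary steps.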